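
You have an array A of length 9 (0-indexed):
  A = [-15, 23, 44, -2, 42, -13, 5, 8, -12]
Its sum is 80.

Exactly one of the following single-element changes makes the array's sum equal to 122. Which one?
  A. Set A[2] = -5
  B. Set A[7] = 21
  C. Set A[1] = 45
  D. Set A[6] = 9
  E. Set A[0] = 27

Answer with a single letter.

Answer: E

Derivation:
Option A: A[2] 44->-5, delta=-49, new_sum=80+(-49)=31
Option B: A[7] 8->21, delta=13, new_sum=80+(13)=93
Option C: A[1] 23->45, delta=22, new_sum=80+(22)=102
Option D: A[6] 5->9, delta=4, new_sum=80+(4)=84
Option E: A[0] -15->27, delta=42, new_sum=80+(42)=122 <-- matches target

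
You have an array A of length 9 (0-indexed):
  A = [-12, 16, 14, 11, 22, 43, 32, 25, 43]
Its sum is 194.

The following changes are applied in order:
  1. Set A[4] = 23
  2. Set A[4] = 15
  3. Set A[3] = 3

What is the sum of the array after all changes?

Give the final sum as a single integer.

Initial sum: 194
Change 1: A[4] 22 -> 23, delta = 1, sum = 195
Change 2: A[4] 23 -> 15, delta = -8, sum = 187
Change 3: A[3] 11 -> 3, delta = -8, sum = 179

Answer: 179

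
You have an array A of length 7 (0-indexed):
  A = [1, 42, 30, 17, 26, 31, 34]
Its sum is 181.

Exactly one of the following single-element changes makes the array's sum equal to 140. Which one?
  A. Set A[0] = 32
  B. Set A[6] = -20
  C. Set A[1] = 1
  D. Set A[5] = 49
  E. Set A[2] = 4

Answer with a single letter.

Option A: A[0] 1->32, delta=31, new_sum=181+(31)=212
Option B: A[6] 34->-20, delta=-54, new_sum=181+(-54)=127
Option C: A[1] 42->1, delta=-41, new_sum=181+(-41)=140 <-- matches target
Option D: A[5] 31->49, delta=18, new_sum=181+(18)=199
Option E: A[2] 30->4, delta=-26, new_sum=181+(-26)=155

Answer: C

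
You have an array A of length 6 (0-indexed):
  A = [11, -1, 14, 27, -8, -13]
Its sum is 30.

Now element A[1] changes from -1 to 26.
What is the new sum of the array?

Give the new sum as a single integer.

Answer: 57

Derivation:
Old value at index 1: -1
New value at index 1: 26
Delta = 26 - -1 = 27
New sum = old_sum + delta = 30 + (27) = 57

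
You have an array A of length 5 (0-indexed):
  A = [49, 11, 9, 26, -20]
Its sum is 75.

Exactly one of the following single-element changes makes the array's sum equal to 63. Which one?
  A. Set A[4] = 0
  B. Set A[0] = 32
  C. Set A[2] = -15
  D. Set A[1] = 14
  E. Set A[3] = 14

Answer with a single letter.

Option A: A[4] -20->0, delta=20, new_sum=75+(20)=95
Option B: A[0] 49->32, delta=-17, new_sum=75+(-17)=58
Option C: A[2] 9->-15, delta=-24, new_sum=75+(-24)=51
Option D: A[1] 11->14, delta=3, new_sum=75+(3)=78
Option E: A[3] 26->14, delta=-12, new_sum=75+(-12)=63 <-- matches target

Answer: E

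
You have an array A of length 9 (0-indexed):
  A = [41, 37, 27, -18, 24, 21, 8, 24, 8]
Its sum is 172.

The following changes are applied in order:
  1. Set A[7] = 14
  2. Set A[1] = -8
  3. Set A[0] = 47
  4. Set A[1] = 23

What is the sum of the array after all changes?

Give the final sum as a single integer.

Answer: 154

Derivation:
Initial sum: 172
Change 1: A[7] 24 -> 14, delta = -10, sum = 162
Change 2: A[1] 37 -> -8, delta = -45, sum = 117
Change 3: A[0] 41 -> 47, delta = 6, sum = 123
Change 4: A[1] -8 -> 23, delta = 31, sum = 154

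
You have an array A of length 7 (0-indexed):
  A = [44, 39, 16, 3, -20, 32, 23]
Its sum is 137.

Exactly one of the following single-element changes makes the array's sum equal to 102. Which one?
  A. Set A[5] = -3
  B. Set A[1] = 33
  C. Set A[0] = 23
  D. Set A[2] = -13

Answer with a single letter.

Option A: A[5] 32->-3, delta=-35, new_sum=137+(-35)=102 <-- matches target
Option B: A[1] 39->33, delta=-6, new_sum=137+(-6)=131
Option C: A[0] 44->23, delta=-21, new_sum=137+(-21)=116
Option D: A[2] 16->-13, delta=-29, new_sum=137+(-29)=108

Answer: A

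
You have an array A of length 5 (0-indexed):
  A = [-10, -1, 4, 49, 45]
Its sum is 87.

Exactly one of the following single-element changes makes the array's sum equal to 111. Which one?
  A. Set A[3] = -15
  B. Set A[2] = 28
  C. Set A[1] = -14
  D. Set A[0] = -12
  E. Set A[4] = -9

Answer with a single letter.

Answer: B

Derivation:
Option A: A[3] 49->-15, delta=-64, new_sum=87+(-64)=23
Option B: A[2] 4->28, delta=24, new_sum=87+(24)=111 <-- matches target
Option C: A[1] -1->-14, delta=-13, new_sum=87+(-13)=74
Option D: A[0] -10->-12, delta=-2, new_sum=87+(-2)=85
Option E: A[4] 45->-9, delta=-54, new_sum=87+(-54)=33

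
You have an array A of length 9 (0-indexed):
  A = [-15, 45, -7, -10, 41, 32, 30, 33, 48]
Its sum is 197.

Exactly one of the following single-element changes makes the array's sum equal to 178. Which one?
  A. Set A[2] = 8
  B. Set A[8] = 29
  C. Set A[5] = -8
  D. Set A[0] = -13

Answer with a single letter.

Answer: B

Derivation:
Option A: A[2] -7->8, delta=15, new_sum=197+(15)=212
Option B: A[8] 48->29, delta=-19, new_sum=197+(-19)=178 <-- matches target
Option C: A[5] 32->-8, delta=-40, new_sum=197+(-40)=157
Option D: A[0] -15->-13, delta=2, new_sum=197+(2)=199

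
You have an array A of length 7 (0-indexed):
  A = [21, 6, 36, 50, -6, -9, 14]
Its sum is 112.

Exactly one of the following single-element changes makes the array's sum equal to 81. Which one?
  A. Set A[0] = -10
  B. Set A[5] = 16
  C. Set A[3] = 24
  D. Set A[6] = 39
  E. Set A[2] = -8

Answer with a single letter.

Answer: A

Derivation:
Option A: A[0] 21->-10, delta=-31, new_sum=112+(-31)=81 <-- matches target
Option B: A[5] -9->16, delta=25, new_sum=112+(25)=137
Option C: A[3] 50->24, delta=-26, new_sum=112+(-26)=86
Option D: A[6] 14->39, delta=25, new_sum=112+(25)=137
Option E: A[2] 36->-8, delta=-44, new_sum=112+(-44)=68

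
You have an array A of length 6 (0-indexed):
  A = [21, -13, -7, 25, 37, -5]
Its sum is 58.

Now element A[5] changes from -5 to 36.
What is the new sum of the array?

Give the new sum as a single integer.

Answer: 99

Derivation:
Old value at index 5: -5
New value at index 5: 36
Delta = 36 - -5 = 41
New sum = old_sum + delta = 58 + (41) = 99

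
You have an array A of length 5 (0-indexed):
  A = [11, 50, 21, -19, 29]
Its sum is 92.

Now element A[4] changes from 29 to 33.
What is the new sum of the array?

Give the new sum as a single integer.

Answer: 96

Derivation:
Old value at index 4: 29
New value at index 4: 33
Delta = 33 - 29 = 4
New sum = old_sum + delta = 92 + (4) = 96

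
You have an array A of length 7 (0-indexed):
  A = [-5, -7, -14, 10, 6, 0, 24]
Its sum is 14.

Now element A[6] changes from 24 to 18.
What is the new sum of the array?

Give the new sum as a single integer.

Answer: 8

Derivation:
Old value at index 6: 24
New value at index 6: 18
Delta = 18 - 24 = -6
New sum = old_sum + delta = 14 + (-6) = 8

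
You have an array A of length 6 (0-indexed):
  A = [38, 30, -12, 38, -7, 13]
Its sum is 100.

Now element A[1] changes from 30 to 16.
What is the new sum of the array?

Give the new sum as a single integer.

Answer: 86

Derivation:
Old value at index 1: 30
New value at index 1: 16
Delta = 16 - 30 = -14
New sum = old_sum + delta = 100 + (-14) = 86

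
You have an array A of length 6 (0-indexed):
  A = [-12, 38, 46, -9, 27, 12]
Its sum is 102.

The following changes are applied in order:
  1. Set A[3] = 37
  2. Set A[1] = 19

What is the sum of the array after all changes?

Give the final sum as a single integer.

Answer: 129

Derivation:
Initial sum: 102
Change 1: A[3] -9 -> 37, delta = 46, sum = 148
Change 2: A[1] 38 -> 19, delta = -19, sum = 129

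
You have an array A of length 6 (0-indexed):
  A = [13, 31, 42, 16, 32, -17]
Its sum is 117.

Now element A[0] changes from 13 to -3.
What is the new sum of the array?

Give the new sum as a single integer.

Old value at index 0: 13
New value at index 0: -3
Delta = -3 - 13 = -16
New sum = old_sum + delta = 117 + (-16) = 101

Answer: 101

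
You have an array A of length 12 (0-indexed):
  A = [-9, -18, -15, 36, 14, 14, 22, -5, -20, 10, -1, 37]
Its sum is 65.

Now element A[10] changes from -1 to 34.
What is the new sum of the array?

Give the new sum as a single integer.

Answer: 100

Derivation:
Old value at index 10: -1
New value at index 10: 34
Delta = 34 - -1 = 35
New sum = old_sum + delta = 65 + (35) = 100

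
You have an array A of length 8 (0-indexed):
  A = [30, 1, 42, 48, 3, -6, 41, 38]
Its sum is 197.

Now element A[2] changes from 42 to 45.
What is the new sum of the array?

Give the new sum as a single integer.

Old value at index 2: 42
New value at index 2: 45
Delta = 45 - 42 = 3
New sum = old_sum + delta = 197 + (3) = 200

Answer: 200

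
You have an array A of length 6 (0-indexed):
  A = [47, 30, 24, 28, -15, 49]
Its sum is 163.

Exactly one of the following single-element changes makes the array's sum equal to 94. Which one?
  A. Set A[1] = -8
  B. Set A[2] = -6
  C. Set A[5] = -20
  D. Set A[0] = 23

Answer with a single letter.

Answer: C

Derivation:
Option A: A[1] 30->-8, delta=-38, new_sum=163+(-38)=125
Option B: A[2] 24->-6, delta=-30, new_sum=163+(-30)=133
Option C: A[5] 49->-20, delta=-69, new_sum=163+(-69)=94 <-- matches target
Option D: A[0] 47->23, delta=-24, new_sum=163+(-24)=139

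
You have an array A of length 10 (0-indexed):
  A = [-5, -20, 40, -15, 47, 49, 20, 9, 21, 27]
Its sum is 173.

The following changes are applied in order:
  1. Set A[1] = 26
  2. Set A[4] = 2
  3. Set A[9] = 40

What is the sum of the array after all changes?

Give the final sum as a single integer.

Answer: 187

Derivation:
Initial sum: 173
Change 1: A[1] -20 -> 26, delta = 46, sum = 219
Change 2: A[4] 47 -> 2, delta = -45, sum = 174
Change 3: A[9] 27 -> 40, delta = 13, sum = 187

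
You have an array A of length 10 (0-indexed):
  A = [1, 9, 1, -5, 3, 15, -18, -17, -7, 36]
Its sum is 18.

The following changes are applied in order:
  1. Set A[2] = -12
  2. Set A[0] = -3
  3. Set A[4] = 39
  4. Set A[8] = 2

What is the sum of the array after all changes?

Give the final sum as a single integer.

Answer: 46

Derivation:
Initial sum: 18
Change 1: A[2] 1 -> -12, delta = -13, sum = 5
Change 2: A[0] 1 -> -3, delta = -4, sum = 1
Change 3: A[4] 3 -> 39, delta = 36, sum = 37
Change 4: A[8] -7 -> 2, delta = 9, sum = 46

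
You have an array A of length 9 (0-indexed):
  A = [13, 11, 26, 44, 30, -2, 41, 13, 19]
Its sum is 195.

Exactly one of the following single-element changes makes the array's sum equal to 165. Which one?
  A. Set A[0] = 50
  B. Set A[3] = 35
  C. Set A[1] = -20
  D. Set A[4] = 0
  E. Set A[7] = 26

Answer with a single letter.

Answer: D

Derivation:
Option A: A[0] 13->50, delta=37, new_sum=195+(37)=232
Option B: A[3] 44->35, delta=-9, new_sum=195+(-9)=186
Option C: A[1] 11->-20, delta=-31, new_sum=195+(-31)=164
Option D: A[4] 30->0, delta=-30, new_sum=195+(-30)=165 <-- matches target
Option E: A[7] 13->26, delta=13, new_sum=195+(13)=208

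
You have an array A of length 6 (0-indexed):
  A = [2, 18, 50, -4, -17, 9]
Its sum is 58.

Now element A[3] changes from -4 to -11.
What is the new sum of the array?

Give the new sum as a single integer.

Answer: 51

Derivation:
Old value at index 3: -4
New value at index 3: -11
Delta = -11 - -4 = -7
New sum = old_sum + delta = 58 + (-7) = 51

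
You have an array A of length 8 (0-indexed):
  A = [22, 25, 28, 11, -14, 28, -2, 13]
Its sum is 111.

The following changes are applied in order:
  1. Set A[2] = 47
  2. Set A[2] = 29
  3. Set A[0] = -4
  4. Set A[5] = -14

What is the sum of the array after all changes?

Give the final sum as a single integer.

Initial sum: 111
Change 1: A[2] 28 -> 47, delta = 19, sum = 130
Change 2: A[2] 47 -> 29, delta = -18, sum = 112
Change 3: A[0] 22 -> -4, delta = -26, sum = 86
Change 4: A[5] 28 -> -14, delta = -42, sum = 44

Answer: 44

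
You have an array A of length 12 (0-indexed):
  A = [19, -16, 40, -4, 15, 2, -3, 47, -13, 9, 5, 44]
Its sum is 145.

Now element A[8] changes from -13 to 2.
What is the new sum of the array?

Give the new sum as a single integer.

Old value at index 8: -13
New value at index 8: 2
Delta = 2 - -13 = 15
New sum = old_sum + delta = 145 + (15) = 160

Answer: 160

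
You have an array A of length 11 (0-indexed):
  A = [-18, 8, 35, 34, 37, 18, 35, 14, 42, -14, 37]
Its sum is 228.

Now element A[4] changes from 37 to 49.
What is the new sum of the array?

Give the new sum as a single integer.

Answer: 240

Derivation:
Old value at index 4: 37
New value at index 4: 49
Delta = 49 - 37 = 12
New sum = old_sum + delta = 228 + (12) = 240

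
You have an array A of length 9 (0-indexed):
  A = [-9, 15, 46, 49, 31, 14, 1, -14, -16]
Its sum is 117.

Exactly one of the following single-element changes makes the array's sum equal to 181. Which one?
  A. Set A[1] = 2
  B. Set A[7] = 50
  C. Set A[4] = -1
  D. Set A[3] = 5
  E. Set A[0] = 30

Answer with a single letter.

Answer: B

Derivation:
Option A: A[1] 15->2, delta=-13, new_sum=117+(-13)=104
Option B: A[7] -14->50, delta=64, new_sum=117+(64)=181 <-- matches target
Option C: A[4] 31->-1, delta=-32, new_sum=117+(-32)=85
Option D: A[3] 49->5, delta=-44, new_sum=117+(-44)=73
Option E: A[0] -9->30, delta=39, new_sum=117+(39)=156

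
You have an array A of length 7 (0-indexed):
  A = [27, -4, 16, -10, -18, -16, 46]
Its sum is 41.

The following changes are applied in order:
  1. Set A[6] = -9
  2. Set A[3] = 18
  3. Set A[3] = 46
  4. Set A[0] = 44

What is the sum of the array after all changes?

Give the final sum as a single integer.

Initial sum: 41
Change 1: A[6] 46 -> -9, delta = -55, sum = -14
Change 2: A[3] -10 -> 18, delta = 28, sum = 14
Change 3: A[3] 18 -> 46, delta = 28, sum = 42
Change 4: A[0] 27 -> 44, delta = 17, sum = 59

Answer: 59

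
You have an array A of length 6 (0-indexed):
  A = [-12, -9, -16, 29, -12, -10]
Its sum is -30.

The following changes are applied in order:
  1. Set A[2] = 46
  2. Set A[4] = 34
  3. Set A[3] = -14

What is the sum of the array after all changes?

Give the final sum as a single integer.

Answer: 35

Derivation:
Initial sum: -30
Change 1: A[2] -16 -> 46, delta = 62, sum = 32
Change 2: A[4] -12 -> 34, delta = 46, sum = 78
Change 3: A[3] 29 -> -14, delta = -43, sum = 35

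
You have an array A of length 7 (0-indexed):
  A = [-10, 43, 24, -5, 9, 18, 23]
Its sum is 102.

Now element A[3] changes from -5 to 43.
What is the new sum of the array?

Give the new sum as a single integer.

Answer: 150

Derivation:
Old value at index 3: -5
New value at index 3: 43
Delta = 43 - -5 = 48
New sum = old_sum + delta = 102 + (48) = 150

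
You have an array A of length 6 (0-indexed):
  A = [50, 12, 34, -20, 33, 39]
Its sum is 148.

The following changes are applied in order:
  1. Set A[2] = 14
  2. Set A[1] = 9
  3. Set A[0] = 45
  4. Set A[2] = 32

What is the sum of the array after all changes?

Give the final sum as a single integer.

Answer: 138

Derivation:
Initial sum: 148
Change 1: A[2] 34 -> 14, delta = -20, sum = 128
Change 2: A[1] 12 -> 9, delta = -3, sum = 125
Change 3: A[0] 50 -> 45, delta = -5, sum = 120
Change 4: A[2] 14 -> 32, delta = 18, sum = 138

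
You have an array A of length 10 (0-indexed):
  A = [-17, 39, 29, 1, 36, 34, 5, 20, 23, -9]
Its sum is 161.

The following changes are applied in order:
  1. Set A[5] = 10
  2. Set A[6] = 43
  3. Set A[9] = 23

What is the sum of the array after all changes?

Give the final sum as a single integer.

Answer: 207

Derivation:
Initial sum: 161
Change 1: A[5] 34 -> 10, delta = -24, sum = 137
Change 2: A[6] 5 -> 43, delta = 38, sum = 175
Change 3: A[9] -9 -> 23, delta = 32, sum = 207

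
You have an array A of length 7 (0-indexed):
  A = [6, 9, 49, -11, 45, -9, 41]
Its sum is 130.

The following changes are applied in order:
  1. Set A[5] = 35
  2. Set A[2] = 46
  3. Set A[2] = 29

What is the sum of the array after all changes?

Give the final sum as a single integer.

Initial sum: 130
Change 1: A[5] -9 -> 35, delta = 44, sum = 174
Change 2: A[2] 49 -> 46, delta = -3, sum = 171
Change 3: A[2] 46 -> 29, delta = -17, sum = 154

Answer: 154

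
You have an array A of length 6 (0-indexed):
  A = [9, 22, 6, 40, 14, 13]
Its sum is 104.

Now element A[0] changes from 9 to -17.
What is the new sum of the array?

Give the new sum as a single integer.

Answer: 78

Derivation:
Old value at index 0: 9
New value at index 0: -17
Delta = -17 - 9 = -26
New sum = old_sum + delta = 104 + (-26) = 78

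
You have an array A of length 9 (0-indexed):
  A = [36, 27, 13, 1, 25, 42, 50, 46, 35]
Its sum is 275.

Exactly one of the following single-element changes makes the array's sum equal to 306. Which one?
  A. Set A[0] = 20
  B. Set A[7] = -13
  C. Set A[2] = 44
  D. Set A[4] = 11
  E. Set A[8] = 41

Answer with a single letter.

Answer: C

Derivation:
Option A: A[0] 36->20, delta=-16, new_sum=275+(-16)=259
Option B: A[7] 46->-13, delta=-59, new_sum=275+(-59)=216
Option C: A[2] 13->44, delta=31, new_sum=275+(31)=306 <-- matches target
Option D: A[4] 25->11, delta=-14, new_sum=275+(-14)=261
Option E: A[8] 35->41, delta=6, new_sum=275+(6)=281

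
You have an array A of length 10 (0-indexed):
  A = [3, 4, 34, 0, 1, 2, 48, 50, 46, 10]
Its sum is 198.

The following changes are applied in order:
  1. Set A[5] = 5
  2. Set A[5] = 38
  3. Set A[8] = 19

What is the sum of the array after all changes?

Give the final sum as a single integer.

Initial sum: 198
Change 1: A[5] 2 -> 5, delta = 3, sum = 201
Change 2: A[5] 5 -> 38, delta = 33, sum = 234
Change 3: A[8] 46 -> 19, delta = -27, sum = 207

Answer: 207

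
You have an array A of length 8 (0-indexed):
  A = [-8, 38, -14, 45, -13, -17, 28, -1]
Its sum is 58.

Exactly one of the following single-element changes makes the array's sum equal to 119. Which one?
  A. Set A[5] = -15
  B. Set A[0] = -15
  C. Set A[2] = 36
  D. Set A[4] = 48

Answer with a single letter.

Option A: A[5] -17->-15, delta=2, new_sum=58+(2)=60
Option B: A[0] -8->-15, delta=-7, new_sum=58+(-7)=51
Option C: A[2] -14->36, delta=50, new_sum=58+(50)=108
Option D: A[4] -13->48, delta=61, new_sum=58+(61)=119 <-- matches target

Answer: D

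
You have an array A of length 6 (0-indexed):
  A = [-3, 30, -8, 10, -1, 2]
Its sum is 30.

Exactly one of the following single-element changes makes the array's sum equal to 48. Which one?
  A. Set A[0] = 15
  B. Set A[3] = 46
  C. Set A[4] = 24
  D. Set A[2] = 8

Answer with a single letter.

Answer: A

Derivation:
Option A: A[0] -3->15, delta=18, new_sum=30+(18)=48 <-- matches target
Option B: A[3] 10->46, delta=36, new_sum=30+(36)=66
Option C: A[4] -1->24, delta=25, new_sum=30+(25)=55
Option D: A[2] -8->8, delta=16, new_sum=30+(16)=46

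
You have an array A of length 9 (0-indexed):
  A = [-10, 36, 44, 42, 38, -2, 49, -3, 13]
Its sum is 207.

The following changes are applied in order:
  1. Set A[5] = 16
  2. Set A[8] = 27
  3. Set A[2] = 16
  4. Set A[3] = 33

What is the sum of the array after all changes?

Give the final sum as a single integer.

Answer: 202

Derivation:
Initial sum: 207
Change 1: A[5] -2 -> 16, delta = 18, sum = 225
Change 2: A[8] 13 -> 27, delta = 14, sum = 239
Change 3: A[2] 44 -> 16, delta = -28, sum = 211
Change 4: A[3] 42 -> 33, delta = -9, sum = 202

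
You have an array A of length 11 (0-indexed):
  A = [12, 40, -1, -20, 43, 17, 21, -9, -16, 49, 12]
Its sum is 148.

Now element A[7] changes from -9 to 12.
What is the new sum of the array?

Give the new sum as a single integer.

Old value at index 7: -9
New value at index 7: 12
Delta = 12 - -9 = 21
New sum = old_sum + delta = 148 + (21) = 169

Answer: 169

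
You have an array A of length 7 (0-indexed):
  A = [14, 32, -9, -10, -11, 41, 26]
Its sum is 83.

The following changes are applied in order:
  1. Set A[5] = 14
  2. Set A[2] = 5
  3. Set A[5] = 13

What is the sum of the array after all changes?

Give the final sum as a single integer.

Initial sum: 83
Change 1: A[5] 41 -> 14, delta = -27, sum = 56
Change 2: A[2] -9 -> 5, delta = 14, sum = 70
Change 3: A[5] 14 -> 13, delta = -1, sum = 69

Answer: 69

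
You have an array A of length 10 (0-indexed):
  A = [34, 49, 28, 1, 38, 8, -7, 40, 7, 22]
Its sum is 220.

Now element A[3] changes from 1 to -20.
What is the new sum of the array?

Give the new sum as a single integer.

Old value at index 3: 1
New value at index 3: -20
Delta = -20 - 1 = -21
New sum = old_sum + delta = 220 + (-21) = 199

Answer: 199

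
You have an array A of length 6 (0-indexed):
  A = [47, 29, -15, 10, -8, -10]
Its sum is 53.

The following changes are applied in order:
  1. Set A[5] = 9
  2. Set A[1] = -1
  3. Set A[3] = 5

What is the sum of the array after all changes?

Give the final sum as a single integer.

Answer: 37

Derivation:
Initial sum: 53
Change 1: A[5] -10 -> 9, delta = 19, sum = 72
Change 2: A[1] 29 -> -1, delta = -30, sum = 42
Change 3: A[3] 10 -> 5, delta = -5, sum = 37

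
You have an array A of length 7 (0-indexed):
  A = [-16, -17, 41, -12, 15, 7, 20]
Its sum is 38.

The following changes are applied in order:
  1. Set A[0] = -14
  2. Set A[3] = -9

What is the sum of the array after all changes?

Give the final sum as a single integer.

Initial sum: 38
Change 1: A[0] -16 -> -14, delta = 2, sum = 40
Change 2: A[3] -12 -> -9, delta = 3, sum = 43

Answer: 43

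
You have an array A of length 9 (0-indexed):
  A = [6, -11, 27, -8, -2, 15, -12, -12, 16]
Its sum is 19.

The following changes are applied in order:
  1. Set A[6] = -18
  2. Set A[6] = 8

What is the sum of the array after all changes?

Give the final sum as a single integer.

Answer: 39

Derivation:
Initial sum: 19
Change 1: A[6] -12 -> -18, delta = -6, sum = 13
Change 2: A[6] -18 -> 8, delta = 26, sum = 39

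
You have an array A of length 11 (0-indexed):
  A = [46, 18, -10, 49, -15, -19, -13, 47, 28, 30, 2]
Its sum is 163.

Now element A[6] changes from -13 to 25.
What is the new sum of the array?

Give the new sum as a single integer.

Answer: 201

Derivation:
Old value at index 6: -13
New value at index 6: 25
Delta = 25 - -13 = 38
New sum = old_sum + delta = 163 + (38) = 201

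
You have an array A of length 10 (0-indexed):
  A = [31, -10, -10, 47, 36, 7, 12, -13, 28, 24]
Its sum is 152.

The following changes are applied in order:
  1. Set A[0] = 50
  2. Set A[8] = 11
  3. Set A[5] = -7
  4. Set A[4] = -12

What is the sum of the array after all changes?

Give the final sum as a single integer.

Initial sum: 152
Change 1: A[0] 31 -> 50, delta = 19, sum = 171
Change 2: A[8] 28 -> 11, delta = -17, sum = 154
Change 3: A[5] 7 -> -7, delta = -14, sum = 140
Change 4: A[4] 36 -> -12, delta = -48, sum = 92

Answer: 92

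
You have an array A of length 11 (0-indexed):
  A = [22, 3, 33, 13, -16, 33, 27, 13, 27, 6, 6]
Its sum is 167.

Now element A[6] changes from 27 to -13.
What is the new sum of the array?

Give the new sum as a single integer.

Old value at index 6: 27
New value at index 6: -13
Delta = -13 - 27 = -40
New sum = old_sum + delta = 167 + (-40) = 127

Answer: 127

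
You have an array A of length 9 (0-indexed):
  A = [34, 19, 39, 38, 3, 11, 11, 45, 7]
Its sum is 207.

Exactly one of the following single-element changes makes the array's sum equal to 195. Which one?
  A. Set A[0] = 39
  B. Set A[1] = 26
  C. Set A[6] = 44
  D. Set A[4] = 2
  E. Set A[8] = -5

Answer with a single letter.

Option A: A[0] 34->39, delta=5, new_sum=207+(5)=212
Option B: A[1] 19->26, delta=7, new_sum=207+(7)=214
Option C: A[6] 11->44, delta=33, new_sum=207+(33)=240
Option D: A[4] 3->2, delta=-1, new_sum=207+(-1)=206
Option E: A[8] 7->-5, delta=-12, new_sum=207+(-12)=195 <-- matches target

Answer: E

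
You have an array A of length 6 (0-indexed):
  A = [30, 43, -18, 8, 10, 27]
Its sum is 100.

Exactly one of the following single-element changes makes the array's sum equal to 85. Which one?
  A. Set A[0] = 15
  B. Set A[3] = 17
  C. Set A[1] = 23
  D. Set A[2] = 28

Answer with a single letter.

Option A: A[0] 30->15, delta=-15, new_sum=100+(-15)=85 <-- matches target
Option B: A[3] 8->17, delta=9, new_sum=100+(9)=109
Option C: A[1] 43->23, delta=-20, new_sum=100+(-20)=80
Option D: A[2] -18->28, delta=46, new_sum=100+(46)=146

Answer: A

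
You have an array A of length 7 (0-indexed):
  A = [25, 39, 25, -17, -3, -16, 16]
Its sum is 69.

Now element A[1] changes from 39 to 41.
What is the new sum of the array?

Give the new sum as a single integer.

Old value at index 1: 39
New value at index 1: 41
Delta = 41 - 39 = 2
New sum = old_sum + delta = 69 + (2) = 71

Answer: 71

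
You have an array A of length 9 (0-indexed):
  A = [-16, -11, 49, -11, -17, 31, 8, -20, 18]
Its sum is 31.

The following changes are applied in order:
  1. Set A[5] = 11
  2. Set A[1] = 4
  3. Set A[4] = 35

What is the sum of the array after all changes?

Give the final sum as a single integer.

Answer: 78

Derivation:
Initial sum: 31
Change 1: A[5] 31 -> 11, delta = -20, sum = 11
Change 2: A[1] -11 -> 4, delta = 15, sum = 26
Change 3: A[4] -17 -> 35, delta = 52, sum = 78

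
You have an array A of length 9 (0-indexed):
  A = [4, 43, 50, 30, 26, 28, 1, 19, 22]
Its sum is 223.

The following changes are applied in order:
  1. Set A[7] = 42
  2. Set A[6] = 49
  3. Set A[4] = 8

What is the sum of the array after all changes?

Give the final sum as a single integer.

Initial sum: 223
Change 1: A[7] 19 -> 42, delta = 23, sum = 246
Change 2: A[6] 1 -> 49, delta = 48, sum = 294
Change 3: A[4] 26 -> 8, delta = -18, sum = 276

Answer: 276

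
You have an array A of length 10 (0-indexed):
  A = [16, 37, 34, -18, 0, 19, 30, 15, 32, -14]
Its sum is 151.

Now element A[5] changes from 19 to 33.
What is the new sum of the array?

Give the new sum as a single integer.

Old value at index 5: 19
New value at index 5: 33
Delta = 33 - 19 = 14
New sum = old_sum + delta = 151 + (14) = 165

Answer: 165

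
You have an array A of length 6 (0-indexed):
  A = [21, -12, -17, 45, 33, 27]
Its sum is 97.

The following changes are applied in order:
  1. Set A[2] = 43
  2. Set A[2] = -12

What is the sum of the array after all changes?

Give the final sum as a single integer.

Answer: 102

Derivation:
Initial sum: 97
Change 1: A[2] -17 -> 43, delta = 60, sum = 157
Change 2: A[2] 43 -> -12, delta = -55, sum = 102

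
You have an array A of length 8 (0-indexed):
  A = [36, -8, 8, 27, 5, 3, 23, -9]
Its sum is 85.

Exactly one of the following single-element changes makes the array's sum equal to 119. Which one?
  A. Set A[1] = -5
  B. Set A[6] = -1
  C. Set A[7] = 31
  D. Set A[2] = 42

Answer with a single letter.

Answer: D

Derivation:
Option A: A[1] -8->-5, delta=3, new_sum=85+(3)=88
Option B: A[6] 23->-1, delta=-24, new_sum=85+(-24)=61
Option C: A[7] -9->31, delta=40, new_sum=85+(40)=125
Option D: A[2] 8->42, delta=34, new_sum=85+(34)=119 <-- matches target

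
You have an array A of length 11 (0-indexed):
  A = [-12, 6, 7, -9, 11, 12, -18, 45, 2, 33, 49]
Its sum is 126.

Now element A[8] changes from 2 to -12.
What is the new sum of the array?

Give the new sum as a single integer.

Old value at index 8: 2
New value at index 8: -12
Delta = -12 - 2 = -14
New sum = old_sum + delta = 126 + (-14) = 112

Answer: 112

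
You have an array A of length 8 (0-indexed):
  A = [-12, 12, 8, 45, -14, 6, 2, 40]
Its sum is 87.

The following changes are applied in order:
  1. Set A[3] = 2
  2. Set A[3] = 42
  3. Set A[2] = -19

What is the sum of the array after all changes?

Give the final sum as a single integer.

Initial sum: 87
Change 1: A[3] 45 -> 2, delta = -43, sum = 44
Change 2: A[3] 2 -> 42, delta = 40, sum = 84
Change 3: A[2] 8 -> -19, delta = -27, sum = 57

Answer: 57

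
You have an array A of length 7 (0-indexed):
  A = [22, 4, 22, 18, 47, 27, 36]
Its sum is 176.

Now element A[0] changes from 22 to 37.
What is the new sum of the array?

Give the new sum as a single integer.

Old value at index 0: 22
New value at index 0: 37
Delta = 37 - 22 = 15
New sum = old_sum + delta = 176 + (15) = 191

Answer: 191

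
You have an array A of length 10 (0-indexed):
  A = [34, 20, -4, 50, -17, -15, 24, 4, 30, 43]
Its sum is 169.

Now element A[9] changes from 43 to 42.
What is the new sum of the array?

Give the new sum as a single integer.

Answer: 168

Derivation:
Old value at index 9: 43
New value at index 9: 42
Delta = 42 - 43 = -1
New sum = old_sum + delta = 169 + (-1) = 168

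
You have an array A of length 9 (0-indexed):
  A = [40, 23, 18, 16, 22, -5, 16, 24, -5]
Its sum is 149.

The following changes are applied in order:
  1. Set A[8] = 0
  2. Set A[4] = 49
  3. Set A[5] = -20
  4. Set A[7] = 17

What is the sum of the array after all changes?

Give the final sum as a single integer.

Answer: 159

Derivation:
Initial sum: 149
Change 1: A[8] -5 -> 0, delta = 5, sum = 154
Change 2: A[4] 22 -> 49, delta = 27, sum = 181
Change 3: A[5] -5 -> -20, delta = -15, sum = 166
Change 4: A[7] 24 -> 17, delta = -7, sum = 159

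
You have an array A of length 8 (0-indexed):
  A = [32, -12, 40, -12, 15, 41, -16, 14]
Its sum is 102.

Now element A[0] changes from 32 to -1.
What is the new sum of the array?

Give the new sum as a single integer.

Answer: 69

Derivation:
Old value at index 0: 32
New value at index 0: -1
Delta = -1 - 32 = -33
New sum = old_sum + delta = 102 + (-33) = 69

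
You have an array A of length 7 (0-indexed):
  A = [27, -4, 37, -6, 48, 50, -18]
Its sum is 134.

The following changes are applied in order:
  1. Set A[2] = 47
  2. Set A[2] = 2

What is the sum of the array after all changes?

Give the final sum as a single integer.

Answer: 99

Derivation:
Initial sum: 134
Change 1: A[2] 37 -> 47, delta = 10, sum = 144
Change 2: A[2] 47 -> 2, delta = -45, sum = 99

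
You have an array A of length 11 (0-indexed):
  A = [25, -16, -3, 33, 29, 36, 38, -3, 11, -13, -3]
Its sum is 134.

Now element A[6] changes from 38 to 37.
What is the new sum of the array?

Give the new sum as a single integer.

Old value at index 6: 38
New value at index 6: 37
Delta = 37 - 38 = -1
New sum = old_sum + delta = 134 + (-1) = 133

Answer: 133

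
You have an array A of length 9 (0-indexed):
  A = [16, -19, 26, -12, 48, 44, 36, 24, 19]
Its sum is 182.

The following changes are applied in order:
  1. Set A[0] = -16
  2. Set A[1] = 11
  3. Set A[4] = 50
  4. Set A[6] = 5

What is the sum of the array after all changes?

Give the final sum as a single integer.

Answer: 151

Derivation:
Initial sum: 182
Change 1: A[0] 16 -> -16, delta = -32, sum = 150
Change 2: A[1] -19 -> 11, delta = 30, sum = 180
Change 3: A[4] 48 -> 50, delta = 2, sum = 182
Change 4: A[6] 36 -> 5, delta = -31, sum = 151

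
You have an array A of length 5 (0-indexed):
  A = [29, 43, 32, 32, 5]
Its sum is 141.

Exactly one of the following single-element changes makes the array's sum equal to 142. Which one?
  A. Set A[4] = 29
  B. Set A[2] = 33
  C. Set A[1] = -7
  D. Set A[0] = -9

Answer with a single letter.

Option A: A[4] 5->29, delta=24, new_sum=141+(24)=165
Option B: A[2] 32->33, delta=1, new_sum=141+(1)=142 <-- matches target
Option C: A[1] 43->-7, delta=-50, new_sum=141+(-50)=91
Option D: A[0] 29->-9, delta=-38, new_sum=141+(-38)=103

Answer: B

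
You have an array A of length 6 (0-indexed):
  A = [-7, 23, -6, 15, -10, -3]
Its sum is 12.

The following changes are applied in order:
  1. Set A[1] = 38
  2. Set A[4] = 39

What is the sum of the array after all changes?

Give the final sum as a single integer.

Initial sum: 12
Change 1: A[1] 23 -> 38, delta = 15, sum = 27
Change 2: A[4] -10 -> 39, delta = 49, sum = 76

Answer: 76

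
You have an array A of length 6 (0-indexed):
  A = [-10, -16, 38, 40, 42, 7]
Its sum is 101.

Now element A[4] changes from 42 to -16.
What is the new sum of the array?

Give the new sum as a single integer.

Old value at index 4: 42
New value at index 4: -16
Delta = -16 - 42 = -58
New sum = old_sum + delta = 101 + (-58) = 43

Answer: 43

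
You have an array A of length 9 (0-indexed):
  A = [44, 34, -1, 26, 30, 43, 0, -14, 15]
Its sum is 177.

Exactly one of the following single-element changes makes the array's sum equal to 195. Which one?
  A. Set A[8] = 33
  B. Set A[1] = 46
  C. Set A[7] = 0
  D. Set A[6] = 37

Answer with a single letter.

Option A: A[8] 15->33, delta=18, new_sum=177+(18)=195 <-- matches target
Option B: A[1] 34->46, delta=12, new_sum=177+(12)=189
Option C: A[7] -14->0, delta=14, new_sum=177+(14)=191
Option D: A[6] 0->37, delta=37, new_sum=177+(37)=214

Answer: A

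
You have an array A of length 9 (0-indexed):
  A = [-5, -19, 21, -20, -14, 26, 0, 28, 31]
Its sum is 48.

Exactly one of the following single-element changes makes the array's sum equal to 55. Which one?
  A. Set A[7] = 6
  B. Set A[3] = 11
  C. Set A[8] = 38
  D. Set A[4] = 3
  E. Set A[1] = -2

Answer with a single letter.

Option A: A[7] 28->6, delta=-22, new_sum=48+(-22)=26
Option B: A[3] -20->11, delta=31, new_sum=48+(31)=79
Option C: A[8] 31->38, delta=7, new_sum=48+(7)=55 <-- matches target
Option D: A[4] -14->3, delta=17, new_sum=48+(17)=65
Option E: A[1] -19->-2, delta=17, new_sum=48+(17)=65

Answer: C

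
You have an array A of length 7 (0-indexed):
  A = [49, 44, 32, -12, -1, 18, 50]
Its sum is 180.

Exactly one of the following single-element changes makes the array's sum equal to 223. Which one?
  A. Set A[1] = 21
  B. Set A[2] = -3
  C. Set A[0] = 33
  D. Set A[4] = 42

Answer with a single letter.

Answer: D

Derivation:
Option A: A[1] 44->21, delta=-23, new_sum=180+(-23)=157
Option B: A[2] 32->-3, delta=-35, new_sum=180+(-35)=145
Option C: A[0] 49->33, delta=-16, new_sum=180+(-16)=164
Option D: A[4] -1->42, delta=43, new_sum=180+(43)=223 <-- matches target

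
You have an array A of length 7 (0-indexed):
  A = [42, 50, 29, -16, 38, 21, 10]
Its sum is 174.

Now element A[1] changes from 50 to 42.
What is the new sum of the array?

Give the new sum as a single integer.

Old value at index 1: 50
New value at index 1: 42
Delta = 42 - 50 = -8
New sum = old_sum + delta = 174 + (-8) = 166

Answer: 166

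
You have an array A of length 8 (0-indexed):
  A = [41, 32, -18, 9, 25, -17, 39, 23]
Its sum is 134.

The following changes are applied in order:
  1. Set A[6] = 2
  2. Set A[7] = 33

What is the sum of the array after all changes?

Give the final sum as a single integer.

Answer: 107

Derivation:
Initial sum: 134
Change 1: A[6] 39 -> 2, delta = -37, sum = 97
Change 2: A[7] 23 -> 33, delta = 10, sum = 107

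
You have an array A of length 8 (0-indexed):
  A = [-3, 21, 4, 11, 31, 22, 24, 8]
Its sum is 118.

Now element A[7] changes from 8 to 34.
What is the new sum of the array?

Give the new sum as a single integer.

Old value at index 7: 8
New value at index 7: 34
Delta = 34 - 8 = 26
New sum = old_sum + delta = 118 + (26) = 144

Answer: 144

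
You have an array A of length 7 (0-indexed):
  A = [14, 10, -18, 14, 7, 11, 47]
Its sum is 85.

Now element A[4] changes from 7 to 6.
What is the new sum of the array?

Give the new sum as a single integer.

Old value at index 4: 7
New value at index 4: 6
Delta = 6 - 7 = -1
New sum = old_sum + delta = 85 + (-1) = 84

Answer: 84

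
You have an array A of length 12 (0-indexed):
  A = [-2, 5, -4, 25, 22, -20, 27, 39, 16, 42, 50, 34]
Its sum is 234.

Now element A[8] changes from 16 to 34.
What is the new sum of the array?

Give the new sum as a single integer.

Answer: 252

Derivation:
Old value at index 8: 16
New value at index 8: 34
Delta = 34 - 16 = 18
New sum = old_sum + delta = 234 + (18) = 252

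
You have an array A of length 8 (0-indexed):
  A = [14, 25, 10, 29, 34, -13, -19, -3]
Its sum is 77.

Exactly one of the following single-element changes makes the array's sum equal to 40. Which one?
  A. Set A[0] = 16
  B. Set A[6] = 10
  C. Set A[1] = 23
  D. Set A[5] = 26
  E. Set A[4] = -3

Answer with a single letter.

Answer: E

Derivation:
Option A: A[0] 14->16, delta=2, new_sum=77+(2)=79
Option B: A[6] -19->10, delta=29, new_sum=77+(29)=106
Option C: A[1] 25->23, delta=-2, new_sum=77+(-2)=75
Option D: A[5] -13->26, delta=39, new_sum=77+(39)=116
Option E: A[4] 34->-3, delta=-37, new_sum=77+(-37)=40 <-- matches target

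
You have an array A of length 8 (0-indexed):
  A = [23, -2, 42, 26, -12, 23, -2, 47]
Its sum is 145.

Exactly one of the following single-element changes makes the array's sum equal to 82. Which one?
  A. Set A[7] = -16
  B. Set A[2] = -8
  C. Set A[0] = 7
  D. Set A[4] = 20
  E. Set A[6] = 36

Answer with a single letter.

Option A: A[7] 47->-16, delta=-63, new_sum=145+(-63)=82 <-- matches target
Option B: A[2] 42->-8, delta=-50, new_sum=145+(-50)=95
Option C: A[0] 23->7, delta=-16, new_sum=145+(-16)=129
Option D: A[4] -12->20, delta=32, new_sum=145+(32)=177
Option E: A[6] -2->36, delta=38, new_sum=145+(38)=183

Answer: A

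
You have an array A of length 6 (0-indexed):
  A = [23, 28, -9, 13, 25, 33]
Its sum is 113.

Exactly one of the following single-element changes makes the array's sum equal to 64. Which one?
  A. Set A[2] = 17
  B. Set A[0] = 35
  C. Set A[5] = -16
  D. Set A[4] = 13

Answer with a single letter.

Option A: A[2] -9->17, delta=26, new_sum=113+(26)=139
Option B: A[0] 23->35, delta=12, new_sum=113+(12)=125
Option C: A[5] 33->-16, delta=-49, new_sum=113+(-49)=64 <-- matches target
Option D: A[4] 25->13, delta=-12, new_sum=113+(-12)=101

Answer: C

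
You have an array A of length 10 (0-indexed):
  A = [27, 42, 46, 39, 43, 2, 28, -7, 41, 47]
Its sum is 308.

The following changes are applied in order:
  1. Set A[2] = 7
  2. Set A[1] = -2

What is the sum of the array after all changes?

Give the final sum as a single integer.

Answer: 225

Derivation:
Initial sum: 308
Change 1: A[2] 46 -> 7, delta = -39, sum = 269
Change 2: A[1] 42 -> -2, delta = -44, sum = 225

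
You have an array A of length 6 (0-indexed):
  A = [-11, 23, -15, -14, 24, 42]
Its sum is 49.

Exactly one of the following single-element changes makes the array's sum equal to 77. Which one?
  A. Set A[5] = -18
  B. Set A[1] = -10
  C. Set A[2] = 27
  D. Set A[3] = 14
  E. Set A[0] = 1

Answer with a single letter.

Option A: A[5] 42->-18, delta=-60, new_sum=49+(-60)=-11
Option B: A[1] 23->-10, delta=-33, new_sum=49+(-33)=16
Option C: A[2] -15->27, delta=42, new_sum=49+(42)=91
Option D: A[3] -14->14, delta=28, new_sum=49+(28)=77 <-- matches target
Option E: A[0] -11->1, delta=12, new_sum=49+(12)=61

Answer: D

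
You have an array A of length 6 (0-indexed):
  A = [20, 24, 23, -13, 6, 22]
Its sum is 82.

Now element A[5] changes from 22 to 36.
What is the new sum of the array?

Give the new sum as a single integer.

Old value at index 5: 22
New value at index 5: 36
Delta = 36 - 22 = 14
New sum = old_sum + delta = 82 + (14) = 96

Answer: 96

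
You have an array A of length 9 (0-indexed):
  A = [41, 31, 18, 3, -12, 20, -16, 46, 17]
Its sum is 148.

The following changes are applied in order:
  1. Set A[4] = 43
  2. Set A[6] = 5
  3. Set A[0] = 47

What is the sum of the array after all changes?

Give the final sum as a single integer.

Answer: 230

Derivation:
Initial sum: 148
Change 1: A[4] -12 -> 43, delta = 55, sum = 203
Change 2: A[6] -16 -> 5, delta = 21, sum = 224
Change 3: A[0] 41 -> 47, delta = 6, sum = 230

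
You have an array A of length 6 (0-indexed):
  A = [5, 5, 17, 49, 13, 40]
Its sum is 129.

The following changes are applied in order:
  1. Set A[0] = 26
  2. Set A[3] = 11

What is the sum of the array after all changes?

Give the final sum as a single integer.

Initial sum: 129
Change 1: A[0] 5 -> 26, delta = 21, sum = 150
Change 2: A[3] 49 -> 11, delta = -38, sum = 112

Answer: 112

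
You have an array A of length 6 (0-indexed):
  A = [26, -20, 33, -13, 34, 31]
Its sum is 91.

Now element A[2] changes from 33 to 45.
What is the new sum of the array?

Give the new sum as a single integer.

Answer: 103

Derivation:
Old value at index 2: 33
New value at index 2: 45
Delta = 45 - 33 = 12
New sum = old_sum + delta = 91 + (12) = 103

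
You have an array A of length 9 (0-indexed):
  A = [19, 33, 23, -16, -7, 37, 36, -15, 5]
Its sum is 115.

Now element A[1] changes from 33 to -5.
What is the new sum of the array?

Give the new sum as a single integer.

Old value at index 1: 33
New value at index 1: -5
Delta = -5 - 33 = -38
New sum = old_sum + delta = 115 + (-38) = 77

Answer: 77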